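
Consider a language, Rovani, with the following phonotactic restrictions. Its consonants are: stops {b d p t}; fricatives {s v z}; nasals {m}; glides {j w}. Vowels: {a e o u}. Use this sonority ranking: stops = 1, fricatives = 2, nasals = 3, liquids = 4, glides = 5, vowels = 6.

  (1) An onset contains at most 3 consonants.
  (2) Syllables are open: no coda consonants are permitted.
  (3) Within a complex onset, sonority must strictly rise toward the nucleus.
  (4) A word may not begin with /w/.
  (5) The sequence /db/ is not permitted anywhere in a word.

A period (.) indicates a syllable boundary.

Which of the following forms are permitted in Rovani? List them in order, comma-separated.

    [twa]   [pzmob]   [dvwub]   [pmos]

[twa] — σ1 onset /tw/ (1→5 rises), coda /∅/ ok → permitted
[pzmob] — violates constraint 2: syllable 1 coda /b/ has 1 consonant (> 0) → not permitted
[dvwub] — violates constraint 2: syllable 1 coda /b/ has 1 consonant (> 0) → not permitted
[pmos] — violates constraint 2: syllable 1 coda /s/ has 1 consonant (> 0) → not permitted

[twa]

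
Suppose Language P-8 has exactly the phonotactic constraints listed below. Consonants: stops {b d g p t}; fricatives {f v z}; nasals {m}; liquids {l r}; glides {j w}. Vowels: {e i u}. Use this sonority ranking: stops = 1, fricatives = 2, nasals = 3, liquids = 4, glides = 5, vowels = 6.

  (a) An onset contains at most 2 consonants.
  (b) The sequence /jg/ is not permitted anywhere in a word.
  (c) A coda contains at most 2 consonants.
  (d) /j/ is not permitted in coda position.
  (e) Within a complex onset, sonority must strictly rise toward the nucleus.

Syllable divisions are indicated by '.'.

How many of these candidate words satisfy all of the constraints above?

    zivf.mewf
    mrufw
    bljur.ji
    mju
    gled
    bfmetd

zivf.mewf — σ1 onset /z/, coda /vf/ (2C) ok; σ2 onset /m/, coda /wf/ (2C) ok → phonotactically legal
mrufw — σ1 onset /mr/ (3→4 rises), coda /fw/ (2C) ok → phonotactically legal
bljur.ji — violates constraint (a): syllable 1 onset /blj/ has 3 consonants (> 2) → phonotactically illegal
mju — σ1 onset /mj/ (3→5 rises), coda /∅/ ok → phonotactically legal
gled — σ1 onset /gl/ (1→4 rises), coda /d/ ok → phonotactically legal
bfmetd — violates constraint (a): syllable 1 onset /bfm/ has 3 consonants (> 2) → phonotactically illegal
Phonotactically legal: zivf.mewf, mrufw, mju, gled → 4.

4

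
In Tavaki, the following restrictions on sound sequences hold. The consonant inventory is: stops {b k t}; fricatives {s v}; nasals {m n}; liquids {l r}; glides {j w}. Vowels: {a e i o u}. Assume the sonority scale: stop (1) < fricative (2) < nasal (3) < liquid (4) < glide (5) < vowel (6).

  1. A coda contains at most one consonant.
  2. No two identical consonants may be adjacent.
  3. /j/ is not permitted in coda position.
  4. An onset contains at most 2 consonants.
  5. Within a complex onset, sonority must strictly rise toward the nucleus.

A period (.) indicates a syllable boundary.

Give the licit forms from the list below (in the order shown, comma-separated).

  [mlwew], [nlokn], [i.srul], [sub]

[i.srul], [sub]

[mlwew] — violates constraint 4: syllable 1 onset /mlw/ has 3 consonants (> 2) → illicit
[nlokn] — violates constraint 1: syllable 1 coda /kn/ has 2 consonants (> 1) → illicit
[i.srul] — σ1 onset /∅/, coda /∅/ ok; σ2 onset /sr/ (2→4 rises), coda /l/ ok → licit
[sub] — σ1 onset /s/, coda /b/ ok → licit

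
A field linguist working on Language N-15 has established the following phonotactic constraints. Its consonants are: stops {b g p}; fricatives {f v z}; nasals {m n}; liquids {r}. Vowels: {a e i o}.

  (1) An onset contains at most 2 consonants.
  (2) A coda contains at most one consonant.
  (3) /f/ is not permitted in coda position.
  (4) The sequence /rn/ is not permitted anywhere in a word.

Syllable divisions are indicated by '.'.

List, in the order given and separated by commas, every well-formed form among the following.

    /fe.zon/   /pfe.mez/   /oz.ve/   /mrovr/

/fe.zon/ — σ1 onset /f/, coda /∅/ ok; σ2 onset /z/, coda /n/ ok → well-formed
/pfe.mez/ — σ1 onset /pf/ (2C), coda /∅/ ok; σ2 onset /m/, coda /z/ ok → well-formed
/oz.ve/ — σ1 onset /∅/, coda /z/ ok; σ2 onset /v/, coda /∅/ ok → well-formed
/mrovr/ — violates constraint 2: syllable 1 coda /vr/ has 2 consonants (> 1) → ill-formed

/fe.zon/, /pfe.mez/, /oz.ve/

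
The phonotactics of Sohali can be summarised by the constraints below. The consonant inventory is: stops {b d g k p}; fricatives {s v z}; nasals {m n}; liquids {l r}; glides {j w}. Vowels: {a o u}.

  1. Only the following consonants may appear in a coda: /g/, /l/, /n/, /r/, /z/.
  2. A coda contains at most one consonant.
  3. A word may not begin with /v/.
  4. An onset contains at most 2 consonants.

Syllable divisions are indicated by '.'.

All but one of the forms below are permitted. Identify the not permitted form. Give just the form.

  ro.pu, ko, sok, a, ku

ro.pu — σ1 onset /r/, coda /∅/ ok; σ2 onset /p/, coda /∅/ ok → permitted
ko — σ1 onset /k/, coda /∅/ ok → permitted
sok — violates constraint 1: syllable 1 coda contains /k/, which is not a licensed coda consonant → not permitted
a — σ1 onset /∅/, coda /∅/ ok → permitted
ku — σ1 onset /k/, coda /∅/ ok → permitted

sok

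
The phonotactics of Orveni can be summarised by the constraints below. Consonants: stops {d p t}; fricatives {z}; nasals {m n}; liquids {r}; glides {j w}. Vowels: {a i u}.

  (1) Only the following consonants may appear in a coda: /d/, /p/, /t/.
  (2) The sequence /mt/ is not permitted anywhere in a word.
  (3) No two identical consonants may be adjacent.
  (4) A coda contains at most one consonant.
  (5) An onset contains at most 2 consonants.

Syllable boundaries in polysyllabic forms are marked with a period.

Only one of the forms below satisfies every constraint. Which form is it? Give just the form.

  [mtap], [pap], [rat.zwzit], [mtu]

[mtap] — violates constraint 2: contains banned sequence /mt/ → not permitted
[pap] — σ1 onset /p/, coda /p/ ok → permitted
[rat.zwzit] — violates constraint 5: syllable 2 onset /zwz/ has 3 consonants (> 2) → not permitted
[mtu] — violates constraint 2: contains banned sequence /mt/ → not permitted

[pap]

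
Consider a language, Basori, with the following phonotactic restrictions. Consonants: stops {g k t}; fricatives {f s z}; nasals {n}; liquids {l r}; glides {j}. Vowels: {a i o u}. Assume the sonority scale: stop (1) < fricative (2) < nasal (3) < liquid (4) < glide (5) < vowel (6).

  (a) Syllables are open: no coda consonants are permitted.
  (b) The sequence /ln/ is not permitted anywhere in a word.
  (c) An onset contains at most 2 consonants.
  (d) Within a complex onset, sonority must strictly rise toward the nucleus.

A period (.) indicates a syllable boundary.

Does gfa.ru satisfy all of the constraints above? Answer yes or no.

gfa.ru — σ1 onset /gf/ (1→2 rises), coda /∅/ ok; σ2 onset /r/, coda /∅/ ok → phonotactically legal

yes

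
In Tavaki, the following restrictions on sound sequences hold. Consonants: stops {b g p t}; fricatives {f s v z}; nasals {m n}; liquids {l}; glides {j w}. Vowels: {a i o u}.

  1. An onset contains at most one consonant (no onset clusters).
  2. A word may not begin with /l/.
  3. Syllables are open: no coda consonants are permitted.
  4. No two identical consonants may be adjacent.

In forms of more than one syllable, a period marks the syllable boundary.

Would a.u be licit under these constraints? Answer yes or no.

a.u — σ1 onset /∅/, coda /∅/ ok; σ2 onset /∅/, coda /∅/ ok → licit

yes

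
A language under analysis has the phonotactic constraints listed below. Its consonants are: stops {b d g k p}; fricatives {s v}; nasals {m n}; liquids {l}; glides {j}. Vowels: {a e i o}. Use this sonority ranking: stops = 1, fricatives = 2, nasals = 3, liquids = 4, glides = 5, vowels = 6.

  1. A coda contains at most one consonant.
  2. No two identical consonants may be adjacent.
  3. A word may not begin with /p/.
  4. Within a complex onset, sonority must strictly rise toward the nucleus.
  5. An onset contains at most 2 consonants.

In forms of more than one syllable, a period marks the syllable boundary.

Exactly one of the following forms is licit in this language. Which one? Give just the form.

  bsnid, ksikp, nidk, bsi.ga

bsi.ga

bsnid — violates constraint 5: syllable 1 onset /bsn/ has 3 consonants (> 2) → illicit
ksikp — violates constraint 1: syllable 1 coda /kp/ has 2 consonants (> 1) → illicit
nidk — violates constraint 1: syllable 1 coda /dk/ has 2 consonants (> 1) → illicit
bsi.ga — σ1 onset /bs/ (1→2 rises), coda /∅/ ok; σ2 onset /g/, coda /∅/ ok → licit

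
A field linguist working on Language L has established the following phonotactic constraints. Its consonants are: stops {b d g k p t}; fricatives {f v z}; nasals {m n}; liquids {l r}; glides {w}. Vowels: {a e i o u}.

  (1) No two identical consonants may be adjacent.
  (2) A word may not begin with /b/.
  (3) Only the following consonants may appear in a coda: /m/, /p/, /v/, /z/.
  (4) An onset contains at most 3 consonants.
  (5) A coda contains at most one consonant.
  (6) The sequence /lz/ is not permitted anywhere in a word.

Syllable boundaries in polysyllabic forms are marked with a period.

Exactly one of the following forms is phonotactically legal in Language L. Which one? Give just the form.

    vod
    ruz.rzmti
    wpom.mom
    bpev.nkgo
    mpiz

vod — violates constraint 3: syllable 1 coda contains /d/, which is not a licensed coda consonant → phonotactically illegal
ruz.rzmti — violates constraint 4: syllable 2 onset /rzmt/ has 4 consonants (> 3) → phonotactically illegal
wpom.mom — violates constraint 1: adjacent identical consonants /mm/ → phonotactically illegal
bpev.nkgo — violates constraint 2: word begins with /b/ → phonotactically illegal
mpiz — σ1 onset /mp/ (2C), coda /z/ ok → phonotactically legal

mpiz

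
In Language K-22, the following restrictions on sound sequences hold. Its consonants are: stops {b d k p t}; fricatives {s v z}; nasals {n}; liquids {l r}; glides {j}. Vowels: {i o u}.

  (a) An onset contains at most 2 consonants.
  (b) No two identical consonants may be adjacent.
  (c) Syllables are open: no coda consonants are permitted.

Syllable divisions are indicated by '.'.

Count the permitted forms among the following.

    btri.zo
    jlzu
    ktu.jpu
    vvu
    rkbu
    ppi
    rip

1

btri.zo — violates constraint (a): syllable 1 onset /btr/ has 3 consonants (> 2) → not permitted
jlzu — violates constraint (a): syllable 1 onset /jlz/ has 3 consonants (> 2) → not permitted
ktu.jpu — σ1 onset /kt/ (2C), coda /∅/ ok; σ2 onset /jp/ (2C), coda /∅/ ok → permitted
vvu — violates constraint (b): adjacent identical consonants /vv/ → not permitted
rkbu — violates constraint (a): syllable 1 onset /rkb/ has 3 consonants (> 2) → not permitted
ppi — violates constraint (b): adjacent identical consonants /pp/ → not permitted
rip — violates constraint (c): syllable 1 coda /p/ has 1 consonant (> 0) → not permitted
Permitted: ktu.jpu → 1.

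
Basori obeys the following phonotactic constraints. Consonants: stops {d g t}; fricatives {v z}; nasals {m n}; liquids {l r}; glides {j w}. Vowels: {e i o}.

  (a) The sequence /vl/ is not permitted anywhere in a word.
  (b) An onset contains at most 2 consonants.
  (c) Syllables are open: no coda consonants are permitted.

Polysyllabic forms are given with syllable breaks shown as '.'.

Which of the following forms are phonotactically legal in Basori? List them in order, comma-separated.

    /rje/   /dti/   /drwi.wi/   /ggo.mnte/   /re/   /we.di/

/rje/, /dti/, /re/, /we.di/

/rje/ — σ1 onset /rj/ (2C), coda /∅/ ok → phonotactically legal
/dti/ — σ1 onset /dt/ (2C), coda /∅/ ok → phonotactically legal
/drwi.wi/ — violates constraint (b): syllable 1 onset /drw/ has 3 consonants (> 2) → phonotactically illegal
/ggo.mnte/ — violates constraint (b): syllable 2 onset /mnt/ has 3 consonants (> 2) → phonotactically illegal
/re/ — σ1 onset /r/, coda /∅/ ok → phonotactically legal
/we.di/ — σ1 onset /w/, coda /∅/ ok; σ2 onset /d/, coda /∅/ ok → phonotactically legal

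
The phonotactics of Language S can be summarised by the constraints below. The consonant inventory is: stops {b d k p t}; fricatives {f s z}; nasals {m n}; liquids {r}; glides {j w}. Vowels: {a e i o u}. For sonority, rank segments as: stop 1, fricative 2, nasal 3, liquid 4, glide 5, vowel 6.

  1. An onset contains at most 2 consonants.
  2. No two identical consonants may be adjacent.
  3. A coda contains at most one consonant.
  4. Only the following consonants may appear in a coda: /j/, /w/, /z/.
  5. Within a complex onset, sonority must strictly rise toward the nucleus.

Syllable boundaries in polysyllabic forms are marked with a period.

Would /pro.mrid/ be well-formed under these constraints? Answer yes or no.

/pro.mrid/ — violates constraint 4: syllable 2 coda contains /d/, which is not a licensed coda consonant → ill-formed

no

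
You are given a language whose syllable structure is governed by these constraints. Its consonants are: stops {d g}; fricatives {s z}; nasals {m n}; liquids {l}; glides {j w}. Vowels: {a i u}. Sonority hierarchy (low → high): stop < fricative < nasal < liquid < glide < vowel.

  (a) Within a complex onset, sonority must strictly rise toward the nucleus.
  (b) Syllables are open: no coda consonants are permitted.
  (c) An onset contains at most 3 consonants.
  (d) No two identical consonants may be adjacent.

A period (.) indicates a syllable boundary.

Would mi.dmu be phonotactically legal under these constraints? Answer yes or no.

yes

mi.dmu — σ1 onset /m/, coda /∅/ ok; σ2 onset /dm/ (1→3 rises), coda /∅/ ok → phonotactically legal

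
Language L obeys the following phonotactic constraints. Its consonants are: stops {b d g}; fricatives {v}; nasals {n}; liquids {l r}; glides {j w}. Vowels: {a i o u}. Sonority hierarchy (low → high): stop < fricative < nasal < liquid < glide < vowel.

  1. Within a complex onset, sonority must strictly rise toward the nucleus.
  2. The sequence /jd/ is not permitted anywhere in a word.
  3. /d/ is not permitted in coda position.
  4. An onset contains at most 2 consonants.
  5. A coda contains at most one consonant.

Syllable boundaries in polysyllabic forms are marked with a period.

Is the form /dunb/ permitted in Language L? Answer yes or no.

no

/dunb/ — violates constraint 5: syllable 1 coda /nb/ has 2 consonants (> 1) → not permitted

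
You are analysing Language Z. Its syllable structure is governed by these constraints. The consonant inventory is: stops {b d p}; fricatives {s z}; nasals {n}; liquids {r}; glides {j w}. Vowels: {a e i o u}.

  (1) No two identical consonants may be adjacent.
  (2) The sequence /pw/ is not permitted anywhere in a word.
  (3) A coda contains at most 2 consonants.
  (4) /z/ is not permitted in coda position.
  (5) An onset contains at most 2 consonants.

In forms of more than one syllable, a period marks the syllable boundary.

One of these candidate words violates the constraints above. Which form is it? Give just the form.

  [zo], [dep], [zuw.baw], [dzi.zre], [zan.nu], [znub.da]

[zo] — σ1 onset /z/, coda /∅/ ok → licit
[dep] — σ1 onset /d/, coda /p/ ok → licit
[zuw.baw] — σ1 onset /z/, coda /w/ ok; σ2 onset /b/, coda /w/ ok → licit
[dzi.zre] — σ1 onset /dz/ (2C), coda /∅/ ok; σ2 onset /zr/ (2C), coda /∅/ ok → licit
[zan.nu] — violates constraint 1: adjacent identical consonants /nn/ → illicit
[znub.da] — σ1 onset /zn/ (2C), coda /b/ ok; σ2 onset /d/, coda /∅/ ok → licit

[zan.nu]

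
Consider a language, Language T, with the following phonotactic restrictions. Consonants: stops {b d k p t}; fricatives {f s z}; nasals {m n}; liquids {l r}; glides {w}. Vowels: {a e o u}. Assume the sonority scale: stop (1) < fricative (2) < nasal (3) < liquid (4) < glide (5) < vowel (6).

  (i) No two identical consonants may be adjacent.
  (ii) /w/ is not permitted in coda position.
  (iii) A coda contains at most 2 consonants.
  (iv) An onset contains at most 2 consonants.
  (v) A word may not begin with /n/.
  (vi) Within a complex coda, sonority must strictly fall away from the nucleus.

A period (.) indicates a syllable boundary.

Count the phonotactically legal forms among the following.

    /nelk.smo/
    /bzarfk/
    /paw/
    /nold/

0

/nelk.smo/ — violates constraint (v): word begins with /n/ → phonotactically illegal
/bzarfk/ — violates constraint (iii): syllable 1 coda /rfk/ has 3 consonants (> 2) → phonotactically illegal
/paw/ — violates constraint (ii): syllable 1 coda contains /w/ → phonotactically illegal
/nold/ — violates constraint (v): word begins with /n/ → phonotactically illegal
No form is phonotactically legal → 0.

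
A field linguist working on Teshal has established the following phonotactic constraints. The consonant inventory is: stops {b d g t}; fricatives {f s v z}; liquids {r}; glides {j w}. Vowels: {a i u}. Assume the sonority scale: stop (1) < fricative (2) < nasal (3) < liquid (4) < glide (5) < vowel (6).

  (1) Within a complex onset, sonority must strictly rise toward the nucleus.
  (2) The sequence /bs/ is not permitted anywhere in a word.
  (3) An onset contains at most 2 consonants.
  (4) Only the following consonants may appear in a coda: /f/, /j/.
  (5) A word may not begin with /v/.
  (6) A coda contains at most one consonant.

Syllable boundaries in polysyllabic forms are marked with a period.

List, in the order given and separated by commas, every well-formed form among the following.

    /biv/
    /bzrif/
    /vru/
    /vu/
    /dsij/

/biv/ — violates constraint 4: syllable 1 coda contains /v/, which is not a licensed coda consonant → ill-formed
/bzrif/ — violates constraint 3: syllable 1 onset /bzr/ has 3 consonants (> 2) → ill-formed
/vru/ — violates constraint 5: word begins with /v/ → ill-formed
/vu/ — violates constraint 5: word begins with /v/ → ill-formed
/dsij/ — σ1 onset /ds/ (1→2 rises), coda /j/ ok → well-formed

/dsij/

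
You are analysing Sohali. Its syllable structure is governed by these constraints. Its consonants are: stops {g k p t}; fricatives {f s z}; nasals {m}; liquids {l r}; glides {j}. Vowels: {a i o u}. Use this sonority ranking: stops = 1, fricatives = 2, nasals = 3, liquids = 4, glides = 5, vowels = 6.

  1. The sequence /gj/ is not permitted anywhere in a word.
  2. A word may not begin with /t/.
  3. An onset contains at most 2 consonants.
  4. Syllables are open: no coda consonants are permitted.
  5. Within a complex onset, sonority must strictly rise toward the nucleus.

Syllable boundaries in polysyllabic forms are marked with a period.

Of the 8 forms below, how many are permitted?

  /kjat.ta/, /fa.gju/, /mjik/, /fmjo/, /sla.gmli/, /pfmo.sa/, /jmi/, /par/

/kjat.ta/ — violates constraint 4: syllable 1 coda /t/ has 1 consonant (> 0) → not permitted
/fa.gju/ — violates constraint 1: contains banned sequence /gj/ → not permitted
/mjik/ — violates constraint 4: syllable 1 coda /k/ has 1 consonant (> 0) → not permitted
/fmjo/ — violates constraint 3: syllable 1 onset /fmj/ has 3 consonants (> 2) → not permitted
/sla.gmli/ — violates constraint 3: syllable 2 onset /gml/ has 3 consonants (> 2) → not permitted
/pfmo.sa/ — violates constraint 3: syllable 1 onset /pfm/ has 3 consonants (> 2) → not permitted
/jmi/ — violates constraint 5: syllable 1 onset /jm/: /j/ (glide, 5) → /m/ (nasal, 3) does not rise → not permitted
/par/ — violates constraint 4: syllable 1 coda /r/ has 1 consonant (> 0) → not permitted
No form is permitted → 0.

0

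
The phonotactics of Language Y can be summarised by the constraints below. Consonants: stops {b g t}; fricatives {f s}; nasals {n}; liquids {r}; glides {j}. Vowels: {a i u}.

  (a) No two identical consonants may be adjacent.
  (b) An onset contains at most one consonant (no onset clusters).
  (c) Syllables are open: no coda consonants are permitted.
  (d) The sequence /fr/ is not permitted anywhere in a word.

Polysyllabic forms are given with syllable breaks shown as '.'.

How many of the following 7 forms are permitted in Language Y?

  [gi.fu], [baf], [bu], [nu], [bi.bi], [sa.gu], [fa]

6

[gi.fu] — σ1 onset /g/, coda /∅/ ok; σ2 onset /f/, coda /∅/ ok → permitted
[baf] — violates constraint (c): syllable 1 coda /f/ has 1 consonant (> 0) → not permitted
[bu] — σ1 onset /b/, coda /∅/ ok → permitted
[nu] — σ1 onset /n/, coda /∅/ ok → permitted
[bi.bi] — σ1 onset /b/, coda /∅/ ok; σ2 onset /b/, coda /∅/ ok → permitted
[sa.gu] — σ1 onset /s/, coda /∅/ ok; σ2 onset /g/, coda /∅/ ok → permitted
[fa] — σ1 onset /f/, coda /∅/ ok → permitted
Permitted: [gi.fu], [bu], [nu], [bi.bi], [sa.gu], [fa] → 6.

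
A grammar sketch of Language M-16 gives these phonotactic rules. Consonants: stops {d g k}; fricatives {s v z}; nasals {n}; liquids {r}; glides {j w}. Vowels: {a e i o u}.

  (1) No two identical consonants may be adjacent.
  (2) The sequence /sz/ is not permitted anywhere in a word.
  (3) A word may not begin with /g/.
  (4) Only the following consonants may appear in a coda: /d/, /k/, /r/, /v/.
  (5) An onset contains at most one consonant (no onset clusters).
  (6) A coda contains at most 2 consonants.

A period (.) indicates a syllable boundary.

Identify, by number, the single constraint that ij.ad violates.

4

ij.ad: syllable 1 coda contains /j/, which is not a licensed coda consonant.
This is a violation of constraint 4: "Only the following consonants may appear in a coda: /d/, /k/, /r/, /v/."
The remaining constraints (1, 2, 3, 5, 6) are satisfied.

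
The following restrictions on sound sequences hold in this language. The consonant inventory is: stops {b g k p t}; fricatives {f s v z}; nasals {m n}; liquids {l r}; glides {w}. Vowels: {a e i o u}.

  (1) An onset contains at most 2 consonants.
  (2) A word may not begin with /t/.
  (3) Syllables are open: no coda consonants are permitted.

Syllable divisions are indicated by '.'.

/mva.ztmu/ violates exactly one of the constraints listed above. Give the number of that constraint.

1

/mva.ztmu/: syllable 2 onset /ztm/ has 3 consonants (> 2).
This is a violation of constraint 1: "An onset contains at most 2 consonants."
The remaining constraints (2, 3) are satisfied.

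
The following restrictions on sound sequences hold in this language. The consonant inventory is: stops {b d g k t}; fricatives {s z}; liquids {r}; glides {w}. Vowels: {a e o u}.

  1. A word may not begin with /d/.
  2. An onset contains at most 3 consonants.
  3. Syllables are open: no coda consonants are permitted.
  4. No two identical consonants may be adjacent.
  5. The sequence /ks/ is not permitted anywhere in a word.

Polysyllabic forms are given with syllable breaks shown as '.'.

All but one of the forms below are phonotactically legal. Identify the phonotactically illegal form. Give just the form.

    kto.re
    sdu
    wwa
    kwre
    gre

wwa

kto.re — σ1 onset /kt/ (2C), coda /∅/ ok; σ2 onset /r/, coda /∅/ ok → phonotactically legal
sdu — σ1 onset /sd/ (2C), coda /∅/ ok → phonotactically legal
wwa — violates constraint 4: adjacent identical consonants /ww/ → phonotactically illegal
kwre — σ1 onset /kwr/ (3C), coda /∅/ ok → phonotactically legal
gre — σ1 onset /gr/ (2C), coda /∅/ ok → phonotactically legal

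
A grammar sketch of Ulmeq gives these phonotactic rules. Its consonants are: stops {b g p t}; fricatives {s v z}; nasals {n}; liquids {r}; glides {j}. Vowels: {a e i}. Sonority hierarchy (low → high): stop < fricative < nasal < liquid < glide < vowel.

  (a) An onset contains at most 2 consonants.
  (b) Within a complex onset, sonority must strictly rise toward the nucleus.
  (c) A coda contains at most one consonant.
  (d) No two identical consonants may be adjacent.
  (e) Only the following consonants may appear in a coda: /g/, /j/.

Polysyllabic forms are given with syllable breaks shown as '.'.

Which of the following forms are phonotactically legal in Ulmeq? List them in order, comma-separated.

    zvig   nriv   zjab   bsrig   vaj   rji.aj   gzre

zvig — violates constraint (b): syllable 1 onset /zv/: /z/ (fricative, 2) → /v/ (fricative, 2) does not rise → phonotactically illegal
nriv — violates constraint (e): syllable 1 coda contains /v/, which is not a licensed coda consonant → phonotactically illegal
zjab — violates constraint (e): syllable 1 coda contains /b/, which is not a licensed coda consonant → phonotactically illegal
bsrig — violates constraint (a): syllable 1 onset /bsr/ has 3 consonants (> 2) → phonotactically illegal
vaj — σ1 onset /v/, coda /j/ ok → phonotactically legal
rji.aj — σ1 onset /rj/ (4→5 rises), coda /∅/ ok; σ2 onset /∅/, coda /j/ ok → phonotactically legal
gzre — violates constraint (a): syllable 1 onset /gzr/ has 3 consonants (> 2) → phonotactically illegal

vaj, rji.aj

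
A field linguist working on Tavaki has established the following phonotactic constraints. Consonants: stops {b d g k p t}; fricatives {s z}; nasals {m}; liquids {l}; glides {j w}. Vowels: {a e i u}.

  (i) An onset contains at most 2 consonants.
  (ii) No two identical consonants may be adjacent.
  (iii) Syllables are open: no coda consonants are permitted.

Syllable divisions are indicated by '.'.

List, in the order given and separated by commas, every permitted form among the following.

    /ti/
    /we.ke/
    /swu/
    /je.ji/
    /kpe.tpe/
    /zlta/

/ti/, /we.ke/, /swu/, /je.ji/, /kpe.tpe/

/ti/ — σ1 onset /t/, coda /∅/ ok → permitted
/we.ke/ — σ1 onset /w/, coda /∅/ ok; σ2 onset /k/, coda /∅/ ok → permitted
/swu/ — σ1 onset /sw/ (2C), coda /∅/ ok → permitted
/je.ji/ — σ1 onset /j/, coda /∅/ ok; σ2 onset /j/, coda /∅/ ok → permitted
/kpe.tpe/ — σ1 onset /kp/ (2C), coda /∅/ ok; σ2 onset /tp/ (2C), coda /∅/ ok → permitted
/zlta/ — violates constraint (i): syllable 1 onset /zlt/ has 3 consonants (> 2) → not permitted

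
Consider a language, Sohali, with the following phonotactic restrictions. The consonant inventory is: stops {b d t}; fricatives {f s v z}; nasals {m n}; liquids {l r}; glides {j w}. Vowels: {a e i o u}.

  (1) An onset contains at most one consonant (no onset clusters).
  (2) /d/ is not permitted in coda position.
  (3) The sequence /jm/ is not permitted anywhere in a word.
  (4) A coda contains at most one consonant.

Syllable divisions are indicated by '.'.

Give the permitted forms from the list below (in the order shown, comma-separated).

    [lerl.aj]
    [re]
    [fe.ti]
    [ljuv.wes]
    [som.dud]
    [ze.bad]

[lerl.aj] — violates constraint 4: syllable 1 coda /rl/ has 2 consonants (> 1) → not permitted
[re] — σ1 onset /r/, coda /∅/ ok → permitted
[fe.ti] — σ1 onset /f/, coda /∅/ ok; σ2 onset /t/, coda /∅/ ok → permitted
[ljuv.wes] — violates constraint 1: syllable 1 onset /lj/ has 2 consonants (> 1) → not permitted
[som.dud] — violates constraint 2: syllable 2 coda contains /d/ → not permitted
[ze.bad] — violates constraint 2: syllable 2 coda contains /d/ → not permitted

[re], [fe.ti]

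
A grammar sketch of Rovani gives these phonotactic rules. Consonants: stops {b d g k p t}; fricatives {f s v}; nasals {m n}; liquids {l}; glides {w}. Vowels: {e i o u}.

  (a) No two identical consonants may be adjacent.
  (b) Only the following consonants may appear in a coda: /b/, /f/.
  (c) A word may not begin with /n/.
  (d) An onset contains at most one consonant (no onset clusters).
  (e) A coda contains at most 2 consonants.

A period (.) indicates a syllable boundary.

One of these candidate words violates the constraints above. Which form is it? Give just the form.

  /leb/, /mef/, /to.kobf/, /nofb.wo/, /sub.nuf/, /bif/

/leb/ — σ1 onset /l/, coda /b/ ok → well-formed
/mef/ — σ1 onset /m/, coda /f/ ok → well-formed
/to.kobf/ — σ1 onset /t/, coda /∅/ ok; σ2 onset /k/, coda /bf/ (2C) ok → well-formed
/nofb.wo/ — violates constraint (c): word begins with /n/ → ill-formed
/sub.nuf/ — σ1 onset /s/, coda /b/ ok; σ2 onset /n/, coda /f/ ok → well-formed
/bif/ — σ1 onset /b/, coda /f/ ok → well-formed

/nofb.wo/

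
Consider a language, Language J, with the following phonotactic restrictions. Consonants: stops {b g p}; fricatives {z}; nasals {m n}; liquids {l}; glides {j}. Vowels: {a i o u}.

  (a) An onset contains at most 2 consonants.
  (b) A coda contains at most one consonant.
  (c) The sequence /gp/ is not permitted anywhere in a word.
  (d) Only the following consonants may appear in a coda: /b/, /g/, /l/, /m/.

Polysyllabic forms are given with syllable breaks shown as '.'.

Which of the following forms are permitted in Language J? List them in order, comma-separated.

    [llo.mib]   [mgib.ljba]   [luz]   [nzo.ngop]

[llo.mib] — σ1 onset /ll/ (2C), coda /∅/ ok; σ2 onset /m/, coda /b/ ok → permitted
[mgib.ljba] — violates constraint (a): syllable 2 onset /ljb/ has 3 consonants (> 2) → not permitted
[luz] — violates constraint (d): syllable 1 coda contains /z/, which is not a licensed coda consonant → not permitted
[nzo.ngop] — violates constraint (d): syllable 2 coda contains /p/, which is not a licensed coda consonant → not permitted

[llo.mib]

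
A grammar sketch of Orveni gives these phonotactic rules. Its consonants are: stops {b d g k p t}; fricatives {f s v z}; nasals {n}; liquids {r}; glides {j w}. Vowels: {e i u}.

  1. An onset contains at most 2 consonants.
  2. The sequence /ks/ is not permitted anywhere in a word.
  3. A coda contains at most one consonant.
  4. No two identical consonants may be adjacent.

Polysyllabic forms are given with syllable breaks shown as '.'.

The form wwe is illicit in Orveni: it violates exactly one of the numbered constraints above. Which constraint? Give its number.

4

wwe: adjacent identical consonants /ww/.
This is a violation of constraint 4: "No two identical consonants may be adjacent."
The remaining constraints (1, 2, 3) are satisfied.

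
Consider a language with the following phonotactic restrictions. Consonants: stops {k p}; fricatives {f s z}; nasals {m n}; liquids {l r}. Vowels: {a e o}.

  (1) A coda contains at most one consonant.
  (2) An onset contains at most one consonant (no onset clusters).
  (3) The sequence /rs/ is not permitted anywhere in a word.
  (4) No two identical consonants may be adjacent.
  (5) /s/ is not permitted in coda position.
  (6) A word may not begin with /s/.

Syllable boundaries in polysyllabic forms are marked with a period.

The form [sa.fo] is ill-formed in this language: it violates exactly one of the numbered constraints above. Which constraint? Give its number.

6

[sa.fo]: word begins with /s/.
This is a violation of constraint 6: "A word may not begin with /s/."
The remaining constraints (1, 2, 3, 4, 5) are satisfied.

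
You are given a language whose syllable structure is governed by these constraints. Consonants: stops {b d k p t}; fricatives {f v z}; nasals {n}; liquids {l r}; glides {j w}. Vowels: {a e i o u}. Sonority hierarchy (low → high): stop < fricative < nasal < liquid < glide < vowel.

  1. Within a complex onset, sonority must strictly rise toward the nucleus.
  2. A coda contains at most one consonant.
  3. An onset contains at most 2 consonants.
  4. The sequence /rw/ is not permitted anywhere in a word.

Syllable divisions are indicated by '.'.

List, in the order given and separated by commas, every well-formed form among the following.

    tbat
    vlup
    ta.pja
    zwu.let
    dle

vlup, ta.pja, zwu.let, dle

tbat — violates constraint 1: syllable 1 onset /tb/: /t/ (stop, 1) → /b/ (stop, 1) does not rise → ill-formed
vlup — σ1 onset /vl/ (2→4 rises), coda /p/ ok → well-formed
ta.pja — σ1 onset /t/, coda /∅/ ok; σ2 onset /pj/ (1→5 rises), coda /∅/ ok → well-formed
zwu.let — σ1 onset /zw/ (2→5 rises), coda /∅/ ok; σ2 onset /l/, coda /t/ ok → well-formed
dle — σ1 onset /dl/ (1→4 rises), coda /∅/ ok → well-formed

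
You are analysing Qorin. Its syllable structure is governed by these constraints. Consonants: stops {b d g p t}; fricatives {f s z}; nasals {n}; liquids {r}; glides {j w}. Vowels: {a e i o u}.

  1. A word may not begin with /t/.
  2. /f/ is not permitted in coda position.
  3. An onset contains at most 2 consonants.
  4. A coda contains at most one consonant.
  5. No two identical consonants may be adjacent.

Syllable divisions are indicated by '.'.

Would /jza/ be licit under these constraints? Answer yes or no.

yes

/jza/ — σ1 onset /jz/ (2C), coda /∅/ ok → licit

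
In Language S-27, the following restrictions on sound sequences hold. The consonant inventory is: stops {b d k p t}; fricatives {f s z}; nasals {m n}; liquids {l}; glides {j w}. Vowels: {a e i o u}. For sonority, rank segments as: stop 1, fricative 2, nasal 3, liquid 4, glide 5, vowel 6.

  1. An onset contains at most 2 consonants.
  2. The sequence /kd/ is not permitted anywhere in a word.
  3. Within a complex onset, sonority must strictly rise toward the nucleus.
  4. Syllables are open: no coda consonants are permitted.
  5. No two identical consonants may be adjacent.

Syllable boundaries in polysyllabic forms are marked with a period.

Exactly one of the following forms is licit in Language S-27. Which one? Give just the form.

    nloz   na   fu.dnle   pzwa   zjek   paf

nloz — violates constraint 4: syllable 1 coda /z/ has 1 consonant (> 0) → illicit
na — σ1 onset /n/, coda /∅/ ok → licit
fu.dnle — violates constraint 1: syllable 2 onset /dnl/ has 3 consonants (> 2) → illicit
pzwa — violates constraint 1: syllable 1 onset /pzw/ has 3 consonants (> 2) → illicit
zjek — violates constraint 4: syllable 1 coda /k/ has 1 consonant (> 0) → illicit
paf — violates constraint 4: syllable 1 coda /f/ has 1 consonant (> 0) → illicit

na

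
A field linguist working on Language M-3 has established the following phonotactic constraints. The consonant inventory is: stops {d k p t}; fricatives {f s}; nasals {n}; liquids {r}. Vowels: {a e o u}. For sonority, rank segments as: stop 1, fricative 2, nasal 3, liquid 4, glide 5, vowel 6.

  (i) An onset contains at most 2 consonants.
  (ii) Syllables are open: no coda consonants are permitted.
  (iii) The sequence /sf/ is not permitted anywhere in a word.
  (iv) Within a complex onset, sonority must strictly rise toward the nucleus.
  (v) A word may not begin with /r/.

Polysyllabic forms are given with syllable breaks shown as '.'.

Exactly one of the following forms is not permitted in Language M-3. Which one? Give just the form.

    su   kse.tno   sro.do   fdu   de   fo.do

fdu

su — σ1 onset /s/, coda /∅/ ok → permitted
kse.tno — σ1 onset /ks/ (1→2 rises), coda /∅/ ok; σ2 onset /tn/ (1→3 rises), coda /∅/ ok → permitted
sro.do — σ1 onset /sr/ (2→4 rises), coda /∅/ ok; σ2 onset /d/, coda /∅/ ok → permitted
fdu — violates constraint (iv): syllable 1 onset /fd/: /f/ (fricative, 2) → /d/ (stop, 1) does not rise → not permitted
de — σ1 onset /d/, coda /∅/ ok → permitted
fo.do — σ1 onset /f/, coda /∅/ ok; σ2 onset /d/, coda /∅/ ok → permitted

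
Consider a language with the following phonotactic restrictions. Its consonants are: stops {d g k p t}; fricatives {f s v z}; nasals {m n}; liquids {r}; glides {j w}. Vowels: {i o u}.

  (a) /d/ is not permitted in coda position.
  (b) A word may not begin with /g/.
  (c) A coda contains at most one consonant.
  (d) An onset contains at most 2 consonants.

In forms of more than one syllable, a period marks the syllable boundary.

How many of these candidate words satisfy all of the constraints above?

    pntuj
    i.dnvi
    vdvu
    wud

0

pntuj — violates constraint (d): syllable 1 onset /pnt/ has 3 consonants (> 2) → not permitted
i.dnvi — violates constraint (d): syllable 2 onset /dnv/ has 3 consonants (> 2) → not permitted
vdvu — violates constraint (d): syllable 1 onset /vdv/ has 3 consonants (> 2) → not permitted
wud — violates constraint (a): syllable 1 coda contains /d/ → not permitted
No form is permitted → 0.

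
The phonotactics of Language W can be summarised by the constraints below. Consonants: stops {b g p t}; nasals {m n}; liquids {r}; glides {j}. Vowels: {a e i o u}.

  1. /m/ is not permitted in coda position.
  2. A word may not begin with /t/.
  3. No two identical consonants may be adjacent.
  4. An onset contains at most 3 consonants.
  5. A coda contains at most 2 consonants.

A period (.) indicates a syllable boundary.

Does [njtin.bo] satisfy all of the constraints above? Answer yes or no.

yes

[njtin.bo] — σ1 onset /njt/ (3C), coda /n/ ok; σ2 onset /b/, coda /∅/ ok → permitted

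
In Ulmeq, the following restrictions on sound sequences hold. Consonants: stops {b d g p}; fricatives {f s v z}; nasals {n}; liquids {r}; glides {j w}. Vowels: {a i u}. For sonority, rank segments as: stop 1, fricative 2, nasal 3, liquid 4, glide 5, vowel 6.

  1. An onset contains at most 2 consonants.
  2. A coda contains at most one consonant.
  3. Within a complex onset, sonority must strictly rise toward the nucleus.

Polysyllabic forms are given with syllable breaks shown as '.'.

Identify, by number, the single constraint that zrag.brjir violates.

zrag.brjir: syllable 2 onset /brj/ has 3 consonants (> 2).
This is a violation of constraint 1: "An onset contains at most 2 consonants."
The remaining constraints (2, 3) are satisfied.

1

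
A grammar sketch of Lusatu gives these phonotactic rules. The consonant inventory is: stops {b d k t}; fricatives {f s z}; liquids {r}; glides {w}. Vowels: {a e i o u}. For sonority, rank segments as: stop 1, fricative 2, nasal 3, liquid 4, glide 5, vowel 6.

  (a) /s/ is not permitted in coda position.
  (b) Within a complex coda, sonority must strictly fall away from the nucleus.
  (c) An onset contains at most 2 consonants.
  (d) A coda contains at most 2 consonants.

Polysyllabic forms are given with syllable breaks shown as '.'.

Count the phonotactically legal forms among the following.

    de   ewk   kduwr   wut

de — σ1 onset /d/, coda /∅/ ok → phonotactically legal
ewk — σ1 onset /∅/, coda /wk/ (5→1 falls) ok → phonotactically legal
kduwr — σ1 onset /kd/ (2C), coda /wr/ (5→4 falls) ok → phonotactically legal
wut — σ1 onset /w/, coda /t/ ok → phonotactically legal
Phonotactically legal: de, ewk, kduwr, wut → 4.

4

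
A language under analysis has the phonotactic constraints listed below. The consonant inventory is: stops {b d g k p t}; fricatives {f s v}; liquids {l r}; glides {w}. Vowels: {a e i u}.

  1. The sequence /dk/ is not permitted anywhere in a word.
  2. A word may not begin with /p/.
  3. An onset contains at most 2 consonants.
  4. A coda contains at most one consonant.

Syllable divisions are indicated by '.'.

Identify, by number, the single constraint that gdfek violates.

gdfek: syllable 1 onset /gdf/ has 3 consonants (> 2).
This is a violation of constraint 3: "An onset contains at most 2 consonants."
The remaining constraints (1, 2, 4) are satisfied.

3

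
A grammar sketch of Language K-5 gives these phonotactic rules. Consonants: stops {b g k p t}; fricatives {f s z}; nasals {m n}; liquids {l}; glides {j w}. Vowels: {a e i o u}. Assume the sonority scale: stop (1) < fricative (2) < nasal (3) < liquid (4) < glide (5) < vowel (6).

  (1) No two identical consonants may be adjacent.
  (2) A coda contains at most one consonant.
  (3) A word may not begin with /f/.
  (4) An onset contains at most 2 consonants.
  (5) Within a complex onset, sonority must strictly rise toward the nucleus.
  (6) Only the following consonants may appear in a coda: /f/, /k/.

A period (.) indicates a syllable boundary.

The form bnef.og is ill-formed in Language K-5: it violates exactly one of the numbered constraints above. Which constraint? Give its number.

6

bnef.og: syllable 2 coda contains /g/, which is not a licensed coda consonant.
This is a violation of constraint 6: "Only the following consonants may appear in a coda: /f/, /k/."
The remaining constraints (1, 2, 3, 4, 5) are satisfied.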